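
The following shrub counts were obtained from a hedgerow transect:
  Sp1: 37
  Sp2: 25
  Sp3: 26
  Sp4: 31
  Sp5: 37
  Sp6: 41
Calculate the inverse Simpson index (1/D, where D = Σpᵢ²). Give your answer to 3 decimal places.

Total N = 37+25+26+31+37+41 = 197, so the proportions are 0.1878173, 0.1269036, 0.1319797, 0.1573604, 0.1878173, 0.2081218 (working shown to 7 dp, full precision carried).
D = 0.1878173² + 0.1269036² + 0.1319797² + 0.1573604² + 0.1878173² + 0.2081218² = 0.0352753 + 0.0161045 + 0.0174186 + 0.0247623 + 0.0352753 + 0.0433147 = 0.1721508.
So 1/D = 5.80886, i.e. 5.809 to 3 decimal places.

5.809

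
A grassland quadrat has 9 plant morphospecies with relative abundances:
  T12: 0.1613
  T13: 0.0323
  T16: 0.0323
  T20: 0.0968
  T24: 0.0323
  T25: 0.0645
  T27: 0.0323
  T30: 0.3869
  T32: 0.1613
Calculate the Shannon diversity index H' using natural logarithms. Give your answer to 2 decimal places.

1.80

Each pᵢ ln pᵢ term (working shown to 4 dp, full precision carried): 0.1613×(-1.8245)=-0.2943, 0.0323×(-3.4327)=-0.1109, 0.0323×(-3.4327)=-0.1109, 0.0968×(-2.3351)=-0.2260, 0.0323×(-3.4327)=-0.1109, 0.0645×(-2.7411)=-0.1768, 0.0323×(-3.4327)=-0.1109, 0.3869×(-0.9496)=-0.3674, 0.1613×(-1.8245)=-0.2943.
Sum = -1.8023, so H' = 1.80.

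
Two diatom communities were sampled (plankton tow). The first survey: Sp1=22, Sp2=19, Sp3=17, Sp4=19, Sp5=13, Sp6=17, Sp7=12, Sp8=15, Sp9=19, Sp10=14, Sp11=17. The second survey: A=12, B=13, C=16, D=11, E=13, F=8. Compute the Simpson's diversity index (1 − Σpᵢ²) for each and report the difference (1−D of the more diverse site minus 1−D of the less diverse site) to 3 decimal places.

0.080

The first survey: N=184, proportions 0.11957, 0.10326, 0.09239, 0.10326, 0.07065, 0.09239, 0.06522, 0.08152, 0.10326, 0.07609, 0.09239, giving 1−D = 0.90643 (working shown to 5 dp, full precision carried).
The second survey: N=73, proportions 0.16438, 0.17808, 0.21918, 0.15068, 0.17808, 0.10959, giving 1−D = 0.82680.
Difference = |0.90643 − 0.82680| = 0.07963, i.e. 0.080 to 3 decimal places.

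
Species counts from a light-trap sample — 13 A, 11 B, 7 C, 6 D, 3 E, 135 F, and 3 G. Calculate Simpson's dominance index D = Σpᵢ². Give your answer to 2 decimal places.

0.59

Total N = 13+11+7+6+3+135+3 = 178, so the proportions are 0.073, 0.0618, 0.0393, 0.0337, 0.0169, 0.7584, 0.0169 (working shown to 4 dp, full precision carried).
D = 0.073² + 0.0618² + 0.0393² + 0.0337² + 0.0169² + 0.7584² + 0.0169² = 0.0053 + 0.0038 + 0.0015 + 0.0011 + 0.0003 + 0.5752 + 0.0003 = 0.5876.
To 2 decimal places, D = 0.59.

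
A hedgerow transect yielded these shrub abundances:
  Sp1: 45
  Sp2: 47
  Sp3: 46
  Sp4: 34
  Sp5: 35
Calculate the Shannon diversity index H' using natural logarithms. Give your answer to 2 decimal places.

Total N = 45+47+46+34+35 = 207, so the proportions are 0.2174, 0.2271, 0.2222, 0.1643, 0.1691 (working shown to 4 dp, full precision carried).
Each pᵢ ln pᵢ term: 0.2174×(-1.5261)=-0.3318, 0.2271×(-1.4826)=-0.3366, 0.2222×(-1.5041)=-0.3342, 0.1643×(-1.8064)=-0.2967, 0.1691×(-1.7774)=-0.3005.
Sum = -1.5998, so H' = 1.60.

1.60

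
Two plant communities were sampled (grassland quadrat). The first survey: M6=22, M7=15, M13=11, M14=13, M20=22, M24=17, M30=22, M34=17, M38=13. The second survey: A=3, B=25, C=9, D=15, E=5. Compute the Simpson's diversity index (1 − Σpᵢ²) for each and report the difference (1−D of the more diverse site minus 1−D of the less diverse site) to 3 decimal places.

The first survey: N=152, proportions 0.14473684, 0.09868421, 0.07236842, 0.08552632, 0.14473684, 0.11184211, 0.14473684, 0.11184211, 0.08552632, giving 1−D = 0.88253116 (working shown to 8 dp, full precision carried).
The second survey: N=57, proportions 0.05263158, 0.43859649, 0.15789474, 0.26315789, 0.0877193, giving 1−D = 0.70298553.
Difference = |0.88253116 − 0.70298553| = 0.17954563, i.e. 0.180 to 3 decimal places.

0.180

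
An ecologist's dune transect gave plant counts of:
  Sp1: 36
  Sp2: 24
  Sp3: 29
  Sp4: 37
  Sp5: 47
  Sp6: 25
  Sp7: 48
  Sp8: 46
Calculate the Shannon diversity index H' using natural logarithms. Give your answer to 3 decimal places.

Total N = 36+24+29+37+47+25+48+46 = 292, so the proportions are 0.12329, 0.08219, 0.09932, 0.12671, 0.16096, 0.08562, 0.16438, 0.15753 (working shown to 5 dp, full precision carried).
Each pᵢ ln pᵢ term: 0.12329×(-2.09323)=-0.25807, 0.08219×(-2.49870)=-0.20537, 0.09932×(-2.30946)=-0.22936, 0.12671×(-2.06584)=-0.26177, 0.16096×(-1.82661)=-0.29401, 0.08562×(-2.45788)=-0.21043, 0.16438×(-1.80555)=-0.29680, 0.15753×(-1.84811)=-0.29114.
Sum = -2.04696, so H' = 2.047.

2.047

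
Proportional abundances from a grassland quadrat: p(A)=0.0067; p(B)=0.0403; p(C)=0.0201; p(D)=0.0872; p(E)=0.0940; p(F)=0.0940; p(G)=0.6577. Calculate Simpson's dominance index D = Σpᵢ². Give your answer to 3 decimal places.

D = 0.0067² + 0.0403² + 0.0201² + 0.0872² + 0.094² + 0.094² + 0.6577² = 0.00004 + 0.00162 + 0.00040 + 0.00760 + 0.00884 + 0.00884 + 0.43257 = 0.45992 (working shown to 5 dp, full precision carried).
To 3 decimal places, D = 0.460.

0.460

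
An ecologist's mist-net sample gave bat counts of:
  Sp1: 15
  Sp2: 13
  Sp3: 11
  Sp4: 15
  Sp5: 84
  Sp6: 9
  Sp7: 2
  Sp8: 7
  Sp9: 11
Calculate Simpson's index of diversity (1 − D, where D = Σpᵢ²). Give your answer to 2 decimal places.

Total N = 15+13+11+15+84+9+2+7+11 = 167, so the proportions are 0.0898, 0.0778, 0.0659, 0.0898, 0.503, 0.0539, 0.012, 0.0419, 0.0659 (working shown to 4 dp, full precision carried).
D = 0.0898² + 0.0778² + 0.0659² + 0.0898² + 0.503² + 0.0539² + 0.012² + 0.0419² + 0.0659² = 0.0081 + 0.0061 + 0.0043 + 0.0081 + 0.2530 + 0.0029 + 0.0001 + 0.0018 + 0.0043 = 0.2887.
So 1 − D = 0.7113, i.e. 0.71 to 2 decimal places.

0.71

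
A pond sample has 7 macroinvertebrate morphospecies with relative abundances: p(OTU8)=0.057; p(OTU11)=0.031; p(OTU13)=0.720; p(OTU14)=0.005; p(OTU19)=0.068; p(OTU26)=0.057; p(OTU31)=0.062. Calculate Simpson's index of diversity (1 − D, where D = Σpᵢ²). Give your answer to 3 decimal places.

D = 0.057² + 0.031² + 0.72² + 0.005² + 0.068² + 0.057² + 0.062² = 0.00325 + 0.00096 + 0.51840 + 0.00003 + 0.00462 + 0.00325 + 0.00384 = 0.53435 (working shown to 5 dp, full precision carried).
So 1 − D = 0.46565, i.e. 0.466 to 3 decimal places.

0.466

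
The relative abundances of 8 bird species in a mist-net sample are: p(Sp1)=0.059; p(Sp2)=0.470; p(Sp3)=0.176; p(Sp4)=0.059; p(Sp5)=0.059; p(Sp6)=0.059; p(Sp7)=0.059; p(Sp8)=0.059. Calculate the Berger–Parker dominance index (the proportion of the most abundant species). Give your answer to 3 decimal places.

0.470

The largest proportion is 0.47, i.e. d = 0.470 to 3 decimal places.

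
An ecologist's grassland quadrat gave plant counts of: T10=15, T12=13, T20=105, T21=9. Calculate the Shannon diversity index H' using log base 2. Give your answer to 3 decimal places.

Total N = 15+13+105+9 = 142, so the proportions are 0.10563, 0.09155, 0.73944, 0.06338 (working shown to 5 dp, full precision carried).
Each pᵢ log₂ pᵢ term: 0.10563×(-3.24286)=-0.34256, 0.09155×(-3.44931)=-0.31578, 0.73944×(-0.43550)=-0.32203, 0.06338×(-3.97982)=-0.25224.
Sum = -1.23261, so H' = 1.233.

1.233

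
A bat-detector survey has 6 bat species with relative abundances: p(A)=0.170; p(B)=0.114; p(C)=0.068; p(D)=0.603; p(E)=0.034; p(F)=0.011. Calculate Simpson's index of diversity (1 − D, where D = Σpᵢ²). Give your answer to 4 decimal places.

D = 0.17² + 0.114² + 0.068² + 0.603² + 0.034² + 0.011² = 0.028900 + 0.012996 + 0.004624 + 0.363609 + 0.001156 + 0.000121 = 0.411406 (working shown to 6 dp, full precision carried).
So 1 − D = 0.588594, i.e. 0.5886 to 4 decimal places.

0.5886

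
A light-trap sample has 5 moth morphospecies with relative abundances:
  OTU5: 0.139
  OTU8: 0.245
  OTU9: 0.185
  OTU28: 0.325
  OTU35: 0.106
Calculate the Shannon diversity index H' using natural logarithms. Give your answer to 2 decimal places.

Each pᵢ ln pᵢ term (working shown to 4 dp, full precision carried): 0.139×(-1.9733)=-0.2743, 0.245×(-1.4065)=-0.3446, 0.185×(-1.6874)=-0.3122, 0.325×(-1.1239)=-0.3653, 0.106×(-2.2443)=-0.2379.
Sum = -1.5342, so H' = 1.53.

1.53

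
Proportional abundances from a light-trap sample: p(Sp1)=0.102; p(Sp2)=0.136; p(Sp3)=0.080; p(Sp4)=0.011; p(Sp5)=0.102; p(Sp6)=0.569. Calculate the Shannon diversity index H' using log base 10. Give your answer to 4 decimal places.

Each pᵢ log₁₀ pᵢ term (working shown to 6 dp, full precision carried): 0.102×(-0.991400)=-0.101123, 0.136×(-0.866461)=-0.117839, 0.08×(-1.096910)=-0.087753, 0.011×(-1.958607)=-0.021545, 0.102×(-0.991400)=-0.101123, 0.569×(-0.244888)=-0.139341.
Sum = -0.568723, so H' = 0.5687.

0.5687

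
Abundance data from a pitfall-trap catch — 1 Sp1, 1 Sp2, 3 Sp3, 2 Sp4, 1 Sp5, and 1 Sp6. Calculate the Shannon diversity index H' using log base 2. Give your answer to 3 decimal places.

2.419

Total N = 1+1+3+2+1+1 = 9, so the proportions are 0.11111, 0.11111, 0.33333, 0.22222, 0.11111, 0.11111 (working shown to 5 dp, full precision carried).
Each pᵢ log₂ pᵢ term: 0.11111×(-3.16993)=-0.35221, 0.11111×(-3.16993)=-0.35221, 0.33333×(-1.58496)=-0.52832, 0.22222×(-2.16993)=-0.48221, 0.11111×(-3.16993)=-0.35221, 0.11111×(-3.16993)=-0.35221.
Sum = -2.41938, so H' = 2.419.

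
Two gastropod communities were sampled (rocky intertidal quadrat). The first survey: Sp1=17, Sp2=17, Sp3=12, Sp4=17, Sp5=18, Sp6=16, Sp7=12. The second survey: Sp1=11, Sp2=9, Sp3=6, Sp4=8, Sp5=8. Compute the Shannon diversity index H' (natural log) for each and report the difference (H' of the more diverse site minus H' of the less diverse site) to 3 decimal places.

0.344

The first survey: N=109, proportions 0.155963, 0.155963, 0.110092, 0.155963, 0.165138, 0.146789, 0.110092, giving H' = 1.934286 (working shown to 6 dp, full precision carried).
The second survey: N=42, proportions 0.261905, 0.214286, 0.142857, 0.190476, 0.190476, giving H' = 1.590682.
Difference = |1.934286 − 1.590682| = 0.343604, i.e. 0.344 to 3 decimal places.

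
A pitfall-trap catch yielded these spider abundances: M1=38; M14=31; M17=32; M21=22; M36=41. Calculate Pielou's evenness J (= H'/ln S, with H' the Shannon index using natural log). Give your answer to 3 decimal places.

Total N = 38+31+32+22+41 = 164, so the proportions are 0.23171, 0.18902, 0.19512, 0.13415, 0.25 (working shown to 5 dp, full precision carried).
H' = −Σ pᵢ ln pᵢ = −((-0.33882) + (-0.31489) + (-0.31885) + (-0.26948) + (-0.34657)) = 1.58862.
With S = 5 species, ln S = 1.60944, so J = 1.58862/1.60944 = 0.98706, i.e. 0.987 to 3 decimal places.

0.987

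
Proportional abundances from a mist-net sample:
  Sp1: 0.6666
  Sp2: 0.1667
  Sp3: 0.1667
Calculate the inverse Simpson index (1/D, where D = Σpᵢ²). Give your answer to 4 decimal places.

2.0003

D = 0.6666² + 0.1667² + 0.1667² = 0.4443556 + 0.0277889 + 0.0277889 = 0.4999333 (working shown to 7 dp, full precision carried).
So 1/D = 2.000267, i.e. 2.0003 to 4 decimal places.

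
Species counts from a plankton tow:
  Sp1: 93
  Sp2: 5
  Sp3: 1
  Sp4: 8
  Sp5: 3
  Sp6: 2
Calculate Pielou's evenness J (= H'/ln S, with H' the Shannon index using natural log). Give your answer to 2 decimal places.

Total N = 93+5+1+8+3+2 = 112, so the proportions are 0.8304, 0.0446, 0.0089, 0.0714, 0.0268, 0.0179 (working shown to 4 dp, full precision carried).
H' = −Σ pᵢ ln pᵢ = −((-0.1544) + (-0.1388) + (-0.0421) + (-0.1885) + (-0.0970) + (-0.0719)) = 0.6926.
With S = 6 species, ln S = 1.7918, so J = 0.6926/1.7918 = 0.3866, i.e. 0.39 to 2 decimal places.

0.39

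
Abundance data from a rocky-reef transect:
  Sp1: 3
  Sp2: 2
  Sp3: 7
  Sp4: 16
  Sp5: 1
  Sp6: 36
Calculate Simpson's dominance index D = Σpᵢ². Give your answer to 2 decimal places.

0.38

Total N = 3+2+7+16+1+36 = 65, so the proportions are 0.0462, 0.0308, 0.1077, 0.2462, 0.0154, 0.5538 (working shown to 4 dp, full precision carried).
D = 0.0462² + 0.0308² + 0.1077² + 0.2462² + 0.0154² + 0.5538² = 0.0021 + 0.0009 + 0.0116 + 0.0606 + 0.0002 + 0.3067 = 0.3822.
To 2 decimal places, D = 0.38.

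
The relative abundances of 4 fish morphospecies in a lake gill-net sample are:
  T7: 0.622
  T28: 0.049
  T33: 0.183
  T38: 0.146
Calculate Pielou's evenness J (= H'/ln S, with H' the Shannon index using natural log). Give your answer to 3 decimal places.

H' = −Σ pᵢ ln pᵢ = −((-0.29534) + (-0.14778) + (-0.31078) + (-0.28093)) = 1.03482 (working shown to 5 dp, full precision carried).
With S = 4 species, ln S = 1.38629, so J = 1.03482/1.38629 = 0.74647, i.e. 0.746 to 3 decimal places.

0.746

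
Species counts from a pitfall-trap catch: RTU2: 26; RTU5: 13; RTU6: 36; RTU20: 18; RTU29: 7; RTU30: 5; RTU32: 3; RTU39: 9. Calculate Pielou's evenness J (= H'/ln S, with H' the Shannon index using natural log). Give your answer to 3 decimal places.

0.877

Total N = 26+13+36+18+7+5+3+9 = 117, so the proportions are 0.22222, 0.11111, 0.30769, 0.15385, 0.05983, 0.04274, 0.02564, 0.07692 (working shown to 5 dp, full precision carried).
H' = −Σ pᵢ ln pᵢ = −((-0.33424) + (-0.24414) + (-0.36266) + (-0.28797) + (-0.16849) + (-0.13473) + (-0.09394) + (-0.19730)) = 1.82348.
With S = 8 species, ln S = 2.07944, so J = 1.82348/2.07944 = 0.87691, i.e. 0.877 to 3 decimal places.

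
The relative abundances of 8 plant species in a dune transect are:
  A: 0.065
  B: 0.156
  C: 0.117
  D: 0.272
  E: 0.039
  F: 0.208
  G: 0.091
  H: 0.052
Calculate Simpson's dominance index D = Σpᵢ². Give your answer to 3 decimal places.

D = 0.065² + 0.156² + 0.117² + 0.272² + 0.039² + 0.208² + 0.091² + 0.052² = 0.00423 + 0.02434 + 0.01369 + 0.07398 + 0.00152 + 0.04326 + 0.00828 + 0.00270 = 0.17200 (working shown to 5 dp, full precision carried).
To 3 decimal places, D = 0.172.

0.172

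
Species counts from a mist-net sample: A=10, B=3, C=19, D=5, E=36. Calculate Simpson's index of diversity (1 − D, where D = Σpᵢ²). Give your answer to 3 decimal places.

Total N = 10+3+19+5+36 = 73, so the proportions are 0.13699, 0.0411, 0.26027, 0.06849, 0.49315 (working shown to 5 dp, full precision carried).
D = 0.13699² + 0.0411² + 0.26027² + 0.06849² + 0.49315² = 0.01877 + 0.00169 + 0.06774 + 0.00469 + 0.24320 = 0.33609.
So 1 − D = 0.66391, i.e. 0.664 to 3 decimal places.

0.664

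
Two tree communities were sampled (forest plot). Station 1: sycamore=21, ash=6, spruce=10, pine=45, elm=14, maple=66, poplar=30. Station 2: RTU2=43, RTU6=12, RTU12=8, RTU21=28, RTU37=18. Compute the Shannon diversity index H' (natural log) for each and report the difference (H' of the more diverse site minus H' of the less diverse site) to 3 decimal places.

0.244

Station 1: N=192, proportions 0.109375, 0.03125, 0.052083, 0.234375, 0.072917, 0.34375, 0.15625, giving H' = 1.692333 (working shown to 6 dp, full precision carried).
Station 2: N=109, proportions 0.394495, 0.110092, 0.073394, 0.256881, 0.165138, giving H' = 1.448096.
Difference = |1.692333 − 1.448096| = 0.244237, i.e. 0.244 to 3 decimal places.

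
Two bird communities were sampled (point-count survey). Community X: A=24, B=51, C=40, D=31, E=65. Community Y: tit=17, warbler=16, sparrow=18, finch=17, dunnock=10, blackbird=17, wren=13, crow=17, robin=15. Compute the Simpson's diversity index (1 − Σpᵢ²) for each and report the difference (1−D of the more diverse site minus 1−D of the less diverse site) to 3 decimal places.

Community X: N=211, proportions 0.1137441, 0.2417062, 0.1895735, 0.1469194, 0.3080569, giving 1−D = 0.7762180 (working shown to 7 dp, full precision carried).
Community Y: N=140, proportions 0.1214286, 0.1142857, 0.1285714, 0.1214286, 0.0714286, 0.1214286, 0.0928571, 0.1214286, 0.1071429, giving 1−D = 0.8862245.
Difference = |0.7762180 − 0.8862245| = 0.1100065, i.e. 0.110 to 3 decimal places.

0.110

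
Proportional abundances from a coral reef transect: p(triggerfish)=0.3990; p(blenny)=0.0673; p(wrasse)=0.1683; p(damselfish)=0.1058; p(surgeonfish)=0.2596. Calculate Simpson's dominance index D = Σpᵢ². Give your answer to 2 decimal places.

D = 0.399² + 0.0673² + 0.1683² + 0.1058² + 0.2596² = 0.1592 + 0.0045 + 0.0283 + 0.0112 + 0.0674 = 0.2706 (working shown to 4 dp, full precision carried).
To 2 decimal places, D = 0.27.

0.27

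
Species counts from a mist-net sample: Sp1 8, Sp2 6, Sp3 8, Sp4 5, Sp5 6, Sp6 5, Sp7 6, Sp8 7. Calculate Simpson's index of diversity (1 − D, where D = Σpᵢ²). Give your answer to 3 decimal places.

Total N = 8+6+8+5+6+5+6+7 = 51, so the proportions are 0.15686, 0.11765, 0.15686, 0.09804, 0.11765, 0.09804, 0.11765, 0.13725 (working shown to 5 dp, full precision carried).
D = 0.15686² + 0.11765² + 0.15686² + 0.09804² + 0.11765² + 0.09804² + 0.11765² + 0.13725² = 0.02461 + 0.01384 + 0.02461 + 0.00961 + 0.01384 + 0.00961 + 0.01384 + 0.01884 = 0.12880.
So 1 − D = 0.87120, i.e. 0.871 to 3 decimal places.

0.871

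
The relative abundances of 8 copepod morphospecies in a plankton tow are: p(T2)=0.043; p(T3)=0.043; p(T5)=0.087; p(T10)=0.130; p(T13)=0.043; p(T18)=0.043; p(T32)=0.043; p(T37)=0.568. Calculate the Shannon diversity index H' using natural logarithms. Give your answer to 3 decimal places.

Each pᵢ ln pᵢ term (working shown to 5 dp, full precision carried): 0.043×(-3.14656)=-0.13530, 0.043×(-3.14656)=-0.13530, 0.087×(-2.44185)=-0.21244, 0.13×(-2.04022)=-0.26523, 0.043×(-3.14656)=-0.13530, 0.043×(-3.14656)=-0.13530, 0.043×(-3.14656)=-0.13530, 0.568×(-0.56563)=-0.32128.
Sum = -1.47546, so H' = 1.475.

1.475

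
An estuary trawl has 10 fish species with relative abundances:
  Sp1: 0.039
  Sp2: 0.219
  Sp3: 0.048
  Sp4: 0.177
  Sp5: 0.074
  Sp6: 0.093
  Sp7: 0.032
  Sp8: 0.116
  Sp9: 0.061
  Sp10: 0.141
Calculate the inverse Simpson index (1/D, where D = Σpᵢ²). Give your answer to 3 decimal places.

7.390

D = 0.039² + 0.219² + 0.048² + 0.177² + 0.074² + 0.093² + 0.032² + 0.116² + 0.061² + 0.141² = 0.0015210 + 0.0479610 + 0.0023040 + 0.0313290 + 0.0054760 + 0.0086490 + 0.0010240 + 0.0134560 + 0.0037210 + 0.0198810 = 0.1353220 (working shown to 7 dp, full precision carried).
So 1/D = 7.38978, i.e. 7.390 to 3 decimal places.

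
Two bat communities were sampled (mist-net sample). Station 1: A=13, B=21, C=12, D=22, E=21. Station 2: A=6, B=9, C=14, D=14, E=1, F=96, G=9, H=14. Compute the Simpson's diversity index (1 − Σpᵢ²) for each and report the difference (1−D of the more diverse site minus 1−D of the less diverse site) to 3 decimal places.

Station 1: N=89, proportions 0.14607, 0.23596, 0.13483, 0.24719, 0.23596, giving 1−D = 0.78803 (working shown to 5 dp, full precision carried).
Station 2: N=163, proportions 0.03681, 0.05521, 0.08589, 0.08589, 0.00613, 0.58896, 0.05521, 0.08589, giving 1−D = 0.62351.
Difference = |0.78803 − 0.62351| = 0.16452, i.e. 0.165 to 3 decimal places.

0.165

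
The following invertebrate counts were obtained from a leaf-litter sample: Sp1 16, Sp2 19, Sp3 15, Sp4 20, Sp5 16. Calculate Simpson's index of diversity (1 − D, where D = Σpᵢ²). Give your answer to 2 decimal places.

Total N = 16+19+15+20+16 = 86, so the proportions are 0.186, 0.2209, 0.1744, 0.2326, 0.186 (working shown to 4 dp, full precision carried).
D = 0.186² + 0.2209² + 0.1744² + 0.2326² + 0.186² = 0.0346 + 0.0488 + 0.0304 + 0.0541 + 0.0346 = 0.2025.
So 1 − D = 0.7975, i.e. 0.80 to 2 decimal places.

0.80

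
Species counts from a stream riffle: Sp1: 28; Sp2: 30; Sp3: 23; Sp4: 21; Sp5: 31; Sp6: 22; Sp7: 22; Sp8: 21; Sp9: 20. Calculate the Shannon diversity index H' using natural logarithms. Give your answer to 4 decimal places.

Total N = 28+30+23+21+31+22+22+21+20 = 218, so the proportions are 0.12844, 0.137615, 0.105505, 0.09633, 0.142202, 0.100917, 0.100917, 0.09633, 0.091743 (working shown to 6 dp, full precision carried).
Each pᵢ ln pᵢ term: 0.12844×(-2.052291)=-0.263597, 0.137615×(-1.983298)=-0.272931, 0.105505×(-2.249001)=-0.237280, 0.09633×(-2.339973)=-0.225410, 0.142202×(-1.950508)=-0.277366, 0.100917×(-2.293453)=-0.231449, 0.100917×(-2.293453)=-0.231449, 0.09633×(-2.339973)=-0.225410, 0.091743×(-2.388763)=-0.219153.
Sum = -2.184045, so H' = 2.1840.

2.1840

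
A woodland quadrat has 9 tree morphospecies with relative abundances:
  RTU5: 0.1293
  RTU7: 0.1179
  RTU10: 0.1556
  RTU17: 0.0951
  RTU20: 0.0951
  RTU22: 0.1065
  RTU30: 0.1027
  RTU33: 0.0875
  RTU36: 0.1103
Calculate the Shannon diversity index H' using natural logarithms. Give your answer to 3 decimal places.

2.182

Each pᵢ ln pᵢ term (working shown to 5 dp, full precision carried): 0.1293×(-2.04562)=-0.26450, 0.1179×(-2.13792)=-0.25206, 0.1556×(-1.86047)=-0.28949, 0.0951×(-2.35283)=-0.22375, 0.0951×(-2.35283)=-0.22375, 0.1065×(-2.23961)=-0.23852, 0.1027×(-2.27594)=-0.23374, 0.0875×(-2.43612)=-0.21316, 0.1103×(-2.20455)=-0.24316.
Sum = -2.18214, so H' = 2.182.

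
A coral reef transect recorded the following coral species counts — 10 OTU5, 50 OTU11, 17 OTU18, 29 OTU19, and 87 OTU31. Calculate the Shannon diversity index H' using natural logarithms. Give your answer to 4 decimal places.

1.3613

Total N = 10+50+17+29+87 = 193, so the proportions are 0.051813, 0.259067, 0.088083, 0.150259, 0.450777 (working shown to 6 dp, full precision carried).
Each pᵢ ln pᵢ term: 0.051813×(-2.960105)=-0.153373, 0.259067×(-1.350667)=-0.349914, 0.088083×(-2.429477)=-0.213995, 0.150259×(-1.895394)=-0.284800, 0.450777×(-0.796782)=-0.359171.
Sum = -1.361254, so H' = 1.3613.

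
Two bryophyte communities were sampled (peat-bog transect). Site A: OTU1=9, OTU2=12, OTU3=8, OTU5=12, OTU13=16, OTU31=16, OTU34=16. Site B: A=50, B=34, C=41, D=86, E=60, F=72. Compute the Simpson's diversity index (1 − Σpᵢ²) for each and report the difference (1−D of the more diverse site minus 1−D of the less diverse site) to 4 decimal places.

0.0313

Site A: N=89, proportions 0.101124, 0.134831, 0.089888, 0.134831, 0.179775, 0.179775, 0.179775, giving 1−D = 0.848378 (working shown to 6 dp, full precision carried).
Site B: N=343, proportions 0.145773, 0.099125, 0.119534, 0.250729, 0.174927, 0.209913, giving 1−D = 0.817109.
Difference = |0.848378 − 0.817109| = 0.031269, i.e. 0.0313 to 4 decimal places.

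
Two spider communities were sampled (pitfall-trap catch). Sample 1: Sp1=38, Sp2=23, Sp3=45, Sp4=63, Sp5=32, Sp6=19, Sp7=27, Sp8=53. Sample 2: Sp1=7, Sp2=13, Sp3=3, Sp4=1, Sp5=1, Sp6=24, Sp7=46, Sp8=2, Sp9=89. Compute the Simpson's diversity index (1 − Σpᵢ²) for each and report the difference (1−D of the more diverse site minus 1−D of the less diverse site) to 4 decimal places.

0.1703

Sample 1: N=300, proportions 0.126667, 0.076667, 0.15, 0.21, 0.106667, 0.063333, 0.09, 0.176667, giving 1−D = 0.856778 (working shown to 6 dp, full precision carried).
Sample 2: N=186, proportions 0.037634, 0.069892, 0.016129, 0.005376, 0.005376, 0.129032, 0.247312, 0.010753, 0.478495, giving 1−D = 0.686496.
Difference = |0.856778 − 0.686496| = 0.170282, i.e. 0.1703 to 4 decimal places.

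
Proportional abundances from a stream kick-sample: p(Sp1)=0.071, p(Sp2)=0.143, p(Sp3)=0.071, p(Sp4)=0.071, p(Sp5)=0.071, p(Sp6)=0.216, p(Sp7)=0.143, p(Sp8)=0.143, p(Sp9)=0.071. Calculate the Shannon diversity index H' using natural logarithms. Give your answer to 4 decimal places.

2.1044

Each pᵢ ln pᵢ term (working shown to 6 dp, full precision carried): 0.071×(-2.645075)=-0.187800, 0.143×(-1.944911)=-0.278122, 0.071×(-2.645075)=-0.187800, 0.071×(-2.645075)=-0.187800, 0.071×(-2.645075)=-0.187800, 0.216×(-1.532477)=-0.331015, 0.143×(-1.944911)=-0.278122, 0.143×(-1.944911)=-0.278122, 0.071×(-2.645075)=-0.187800.
Sum = -2.104383, so H' = 2.1044.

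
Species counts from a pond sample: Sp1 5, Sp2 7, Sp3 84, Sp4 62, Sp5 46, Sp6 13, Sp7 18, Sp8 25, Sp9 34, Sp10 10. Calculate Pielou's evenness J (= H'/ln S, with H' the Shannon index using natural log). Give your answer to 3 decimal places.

0.862

Total N = 5+7+84+62+46+13+18+25+34+10 = 304, so the proportions are 0.01645, 0.02303, 0.27632, 0.20395, 0.15132, 0.04276, 0.05921, 0.08224, 0.11184, 0.03289 (working shown to 5 dp, full precision carried).
H' = −Σ pᵢ ln pᵢ = −((-0.06756) + (-0.08683) + (-0.35540) + (-0.32425) + (-0.28574) + (-0.13479) + (-0.16737) + (-0.20544) + (-0.24501) + (-0.11232)) = 1.98472.
With S = 10 species, ln S = 2.30259, so J = 1.98472/2.30259 = 0.86195, i.e. 0.862 to 3 decimal places.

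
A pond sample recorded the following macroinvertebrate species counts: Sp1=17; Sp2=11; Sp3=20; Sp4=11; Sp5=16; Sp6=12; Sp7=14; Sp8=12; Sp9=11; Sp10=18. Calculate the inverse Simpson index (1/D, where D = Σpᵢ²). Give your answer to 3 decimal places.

9.529

Total N = 17+11+20+11+16+12+14+12+11+18 = 142, so the proportions are 0.1197183, 0.0774648, 0.1408451, 0.0774648, 0.1126761, 0.084507, 0.0985915, 0.084507, 0.0774648, 0.1267606 (working shown to 7 dp, full precision carried).
D = 0.1197183² + 0.0774648² + 0.1408451² + 0.0774648² + 0.1126761² + 0.084507² + 0.0985915² + 0.084507² + 0.0774648² + 0.1267606² = 0.0143325 + 0.0060008 + 0.0198373 + 0.0060008 + 0.0126959 + 0.0071414 + 0.0097203 + 0.0071414 + 0.0060008 + 0.0160682 = 0.1049395.
So 1/D = 9.52930, i.e. 9.529 to 3 decimal places.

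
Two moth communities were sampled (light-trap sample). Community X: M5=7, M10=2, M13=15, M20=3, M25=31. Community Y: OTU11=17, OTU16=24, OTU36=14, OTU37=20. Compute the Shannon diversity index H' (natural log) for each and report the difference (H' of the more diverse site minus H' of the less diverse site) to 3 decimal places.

Community X: N=58, proportions 0.12069, 0.03448, 0.25862, 0.05172, 0.53448, giving H' = 1.20910 (working shown to 5 dp, full precision carried).
Community Y: N=75, proportions 0.22667, 0.32, 0.18667, 0.26667, giving H' = 1.36683.
Difference = |1.20910 − 1.36683| = 0.15773, i.e. 0.158 to 3 decimal places.

0.158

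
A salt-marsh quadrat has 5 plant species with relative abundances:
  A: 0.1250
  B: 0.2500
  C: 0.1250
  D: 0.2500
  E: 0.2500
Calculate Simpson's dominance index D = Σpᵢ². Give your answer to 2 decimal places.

0.22

D = 0.125² + 0.25² + 0.125² + 0.25² + 0.25² = 0.0156 + 0.0625 + 0.0156 + 0.0625 + 0.0625 = 0.2188 (working shown to 4 dp, full precision carried).
To 2 decimal places, D = 0.22.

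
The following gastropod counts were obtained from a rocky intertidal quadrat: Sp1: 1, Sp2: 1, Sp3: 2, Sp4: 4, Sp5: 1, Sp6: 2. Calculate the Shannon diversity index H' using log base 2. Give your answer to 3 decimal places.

Total N = 1+1+2+4+1+2 = 11, so the proportions are 0.09091, 0.09091, 0.18182, 0.36364, 0.09091, 0.18182 (working shown to 5 dp, full precision carried).
Each pᵢ log₂ pᵢ term: 0.09091×(-3.45943)=-0.31449, 0.09091×(-3.45943)=-0.31449, 0.18182×(-2.45943)=-0.44717, 0.36364×(-1.45943)=-0.53070, 0.09091×(-3.45943)=-0.31449, 0.18182×(-2.45943)=-0.44717.
Sum = -2.36852, so H' = 2.369.

2.369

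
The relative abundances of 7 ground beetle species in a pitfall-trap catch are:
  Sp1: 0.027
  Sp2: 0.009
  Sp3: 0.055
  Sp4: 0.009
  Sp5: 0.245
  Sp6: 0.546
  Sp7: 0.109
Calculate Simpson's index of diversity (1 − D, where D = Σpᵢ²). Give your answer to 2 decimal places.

D = 0.027² + 0.009² + 0.055² + 0.009² + 0.245² + 0.546² + 0.109² = 0.0007 + 0.0001 + 0.0030 + 0.0001 + 0.0600 + 0.2981 + 0.0119 = 0.3739 (working shown to 4 dp, full precision carried).
So 1 − D = 0.6261, i.e. 0.63 to 2 decimal places.

0.63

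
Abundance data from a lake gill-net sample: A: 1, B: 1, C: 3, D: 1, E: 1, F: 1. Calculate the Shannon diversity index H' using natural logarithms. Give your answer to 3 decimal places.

Total N = 1+1+3+1+1+1 = 8, so the proportions are 0.125, 0.125, 0.375, 0.125, 0.125, 0.125 (working shown to 5 dp, full precision carried).
Each pᵢ ln pᵢ term: 0.125×(-2.07944)=-0.25993, 0.125×(-2.07944)=-0.25993, 0.375×(-0.98083)=-0.36781, 0.125×(-2.07944)=-0.25993, 0.125×(-2.07944)=-0.25993, 0.125×(-2.07944)=-0.25993.
Sum = -1.66746, so H' = 1.667.

1.667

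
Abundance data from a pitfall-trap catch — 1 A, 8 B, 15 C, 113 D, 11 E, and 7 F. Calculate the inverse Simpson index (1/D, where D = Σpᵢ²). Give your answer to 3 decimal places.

1.816

Total N = 1+8+15+113+11+7 = 155, so the proportions are 0.006452, 0.051613, 0.096774, 0.729032, 0.070968, 0.045161 (working shown to 6 dp, full precision carried).
D = 0.006452² + 0.051613² + 0.096774² + 0.729032² + 0.070968² + 0.045161² = 0.000042 + 0.002664 + 0.009365 + 0.531488 + 0.005036 + 0.002040 = 0.550635.
So 1/D = 1.81609, i.e. 1.816 to 3 decimal places.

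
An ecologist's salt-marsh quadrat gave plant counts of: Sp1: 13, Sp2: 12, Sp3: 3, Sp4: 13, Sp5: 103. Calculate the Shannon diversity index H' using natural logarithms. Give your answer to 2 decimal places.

Total N = 13+12+3+13+103 = 144, so the proportions are 0.0903, 0.0833, 0.0208, 0.0903, 0.7153 (working shown to 4 dp, full precision carried).
Each pᵢ ln pᵢ term: 0.0903×(-2.4049)=-0.2171, 0.0833×(-2.4849)=-0.2071, 0.0208×(-3.8712)=-0.0807, 0.0903×(-2.4049)=-0.2171, 0.7153×(-0.3351)=-0.2397.
Sum = -0.9616, so H' = 0.96.

0.96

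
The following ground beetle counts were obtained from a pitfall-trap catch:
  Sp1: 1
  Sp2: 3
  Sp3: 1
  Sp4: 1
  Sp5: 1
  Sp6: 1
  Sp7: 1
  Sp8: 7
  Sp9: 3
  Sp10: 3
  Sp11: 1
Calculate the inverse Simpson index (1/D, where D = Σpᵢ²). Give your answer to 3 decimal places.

Total N = 1+3+1+1+1+1+1+7+3+3+1 = 23, so the proportions are 0.0434783, 0.1304348, 0.0434783, 0.0434783, 0.0434783, 0.0434783, 0.0434783, 0.3043478, 0.1304348, 0.1304348, 0.0434783 (working shown to 7 dp, full precision carried).
D = 0.0434783² + 0.1304348² + 0.0434783² + 0.0434783² + 0.0434783² + 0.0434783² + 0.0434783² + 0.3043478² + 0.1304348² + 0.1304348² + 0.0434783² = 0.0018904 + 0.0170132 + 0.0018904 + 0.0018904 + 0.0018904 + 0.0018904 + 0.0018904 + 0.0926276 + 0.0170132 + 0.0170132 + 0.0018904 = 0.1568998.
So 1/D = 6.37349, i.e. 6.373 to 3 decimal places.

6.373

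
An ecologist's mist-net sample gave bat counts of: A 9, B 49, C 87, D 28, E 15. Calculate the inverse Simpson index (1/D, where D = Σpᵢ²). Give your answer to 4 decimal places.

3.1957

Total N = 9+49+87+28+15 = 188, so the proportions are 0.04787234, 0.2606383, 0.46276596, 0.14893617, 0.07978723 (working shown to 8 dp, full precision carried).
D = 0.04787234² + 0.2606383² + 0.46276596² + 0.14893617² + 0.07978723² = 0.00229176 + 0.06793232 + 0.21415233 + 0.02218198 + 0.00636600 = 0.31292440.
So 1/D = 3.195660, i.e. 3.1957 to 4 decimal places.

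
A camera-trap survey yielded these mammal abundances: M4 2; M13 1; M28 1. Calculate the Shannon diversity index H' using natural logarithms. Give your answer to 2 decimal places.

1.04

Total N = 2+1+1 = 4, so the proportions are 0.5, 0.25, 0.25 (working shown to 4 dp, full precision carried).
Each pᵢ ln pᵢ term: 0.5×(-0.6931)=-0.3466, 0.25×(-1.3863)=-0.3466, 0.25×(-1.3863)=-0.3466.
Sum = -1.0397, so H' = 1.04.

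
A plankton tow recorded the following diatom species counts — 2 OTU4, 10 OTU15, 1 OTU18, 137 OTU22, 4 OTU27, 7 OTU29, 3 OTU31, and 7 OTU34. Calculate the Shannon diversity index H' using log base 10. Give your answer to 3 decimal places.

0.367

Total N = 2+10+1+137+4+7+3+7 = 171, so the proportions are 0.0117, 0.05848, 0.00585, 0.80117, 0.02339, 0.04094, 0.01754, 0.04094 (working shown to 5 dp, full precision carried).
Each pᵢ log₁₀ pᵢ term: 0.0117×(-1.93197)=-0.02260, 0.05848×(-1.23300)=-0.07211, 0.00585×(-2.23300)=-0.01306, 0.80117×(-0.09628)=-0.07713, 0.02339×(-1.63094)=-0.03815, 0.04094×(-1.38790)=-0.05681, 0.01754×(-1.75587)=-0.03080, 0.04094×(-1.38790)=-0.05681.
Sum = -0.36748, so H' = 0.367.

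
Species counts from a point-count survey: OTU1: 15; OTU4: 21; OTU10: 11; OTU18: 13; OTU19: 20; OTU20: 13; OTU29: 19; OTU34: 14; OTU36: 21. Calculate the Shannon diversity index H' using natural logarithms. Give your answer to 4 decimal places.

Total N = 15+21+11+13+20+13+19+14+21 = 147, so the proportions are 0.102041, 0.142857, 0.07483, 0.088435, 0.136054, 0.088435, 0.129252, 0.095238, 0.142857 (working shown to 6 dp, full precision carried).
Each pᵢ ln pᵢ term: 0.102041×(-2.282382)=-0.232896, 0.142857×(-1.945910)=-0.277987, 0.07483×(-2.592537)=-0.193999, 0.088435×(-2.425483)=-0.214499, 0.136054×(-1.994700)=-0.271388, 0.088435×(-2.425483)=-0.214499, 0.129252×(-2.045994)=-0.264448, 0.095238×(-2.351375)=-0.223941, 0.142857×(-1.945910)=-0.277987.
Sum = -2.171643, so H' = 2.1716.

2.1716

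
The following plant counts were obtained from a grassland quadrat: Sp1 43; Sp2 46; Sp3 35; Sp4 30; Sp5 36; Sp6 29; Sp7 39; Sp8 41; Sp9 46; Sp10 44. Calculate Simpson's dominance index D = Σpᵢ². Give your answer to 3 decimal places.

Total N = 43+46+35+30+36+29+39+41+46+44 = 389, so the proportions are 0.11054, 0.11825, 0.08997, 0.07712, 0.09254, 0.07455, 0.10026, 0.1054, 0.11825, 0.11311 (working shown to 5 dp, full precision carried).
D = 0.11054² + 0.11825² + 0.08997² + 0.07712² + 0.09254² + 0.07455² + 0.10026² + 0.1054² + 0.11825² + 0.11311² = 0.01222 + 0.01398 + 0.00810 + 0.00595 + 0.00856 + 0.00556 + 0.01005 + 0.01111 + 0.01398 + 0.01279 = 0.10231.
To 3 decimal places, D = 0.102.

0.102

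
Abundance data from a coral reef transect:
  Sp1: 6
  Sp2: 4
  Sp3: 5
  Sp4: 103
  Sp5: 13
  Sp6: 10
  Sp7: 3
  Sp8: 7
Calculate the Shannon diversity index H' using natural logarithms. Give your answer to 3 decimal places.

Total N = 6+4+5+103+13+10+3+7 = 151, so the proportions are 0.03974, 0.02649, 0.03311, 0.68212, 0.08609, 0.06623, 0.01987, 0.04636 (working shown to 5 dp, full precision carried).
Each pᵢ ln pᵢ term: 0.03974×(-3.22552)=-0.12817, 0.02649×(-3.63099)=-0.09619, 0.03311×(-3.40784)=-0.11284, 0.68212×(-0.38255)=-0.26095, 0.08609×(-2.45233)=-0.21113, 0.06623×(-2.71469)=-0.17978, 0.01987×(-3.91867)=-0.07785, 0.04636×(-3.07137)=-0.14238.
Sum = -1.20928, so H' = 1.209.

1.209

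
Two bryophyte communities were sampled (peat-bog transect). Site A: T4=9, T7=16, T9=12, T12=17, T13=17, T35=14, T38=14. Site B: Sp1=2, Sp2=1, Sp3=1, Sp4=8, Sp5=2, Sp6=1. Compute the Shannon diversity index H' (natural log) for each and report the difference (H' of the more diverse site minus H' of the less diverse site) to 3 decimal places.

Site A: N=99, proportions 0.090909, 0.161616, 0.121212, 0.171717, 0.171717, 0.141414, 0.141414, giving H' = 1.926653 (working shown to 6 dp, full precision carried).
Site B: N=15, proportions 0.133333, 0.066667, 0.066667, 0.533333, 0.133333, 0.066667, giving H' = 1.414175.
Difference = |1.926653 − 1.414175| = 0.512478, i.e. 0.512 to 3 decimal places.

0.512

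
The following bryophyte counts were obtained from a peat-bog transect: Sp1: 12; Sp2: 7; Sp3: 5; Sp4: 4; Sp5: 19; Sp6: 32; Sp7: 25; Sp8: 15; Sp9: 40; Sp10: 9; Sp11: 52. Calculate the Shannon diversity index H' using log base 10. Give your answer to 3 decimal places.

0.926

Total N = 12+7+5+4+19+32+25+15+40+9+52 = 220, so the proportions are 0.054545, 0.031818, 0.022727, 0.018182, 0.086364, 0.145455, 0.113636, 0.068182, 0.181818, 0.040909, 0.236364 (working shown to 6 dp, full precision carried).
Each pᵢ log₁₀ pᵢ term: 0.054545×(-1.263241)=-0.068904, 0.031818×(-1.497325)=-0.047642, 0.022727×(-1.643453)=-0.037351, 0.018182×(-1.740363)=-0.031643, 0.086364×(-1.063669)=-0.091862, 0.145455×(-0.837273)=-0.121785, 0.113636×(-0.944483)=-0.107328, 0.068182×(-1.166331)=-0.079523, 0.181818×(-0.740363)=-0.134611, 0.040909×(-1.388180)=-0.056789, 0.236364×(-0.626419)=-0.148063.
Sum = -0.925501, so H' = 0.926.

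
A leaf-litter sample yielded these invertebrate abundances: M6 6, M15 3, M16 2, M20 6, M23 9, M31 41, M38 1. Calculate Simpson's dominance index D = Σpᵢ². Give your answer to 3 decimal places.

0.400

Total N = 6+3+2+6+9+41+1 = 68, so the proportions are 0.08824, 0.04412, 0.02941, 0.08824, 0.13235, 0.60294, 0.01471 (working shown to 5 dp, full precision carried).
D = 0.08824² + 0.04412² + 0.02941² + 0.08824² + 0.13235² + 0.60294² + 0.01471² = 0.00779 + 0.00195 + 0.00087 + 0.00779 + 0.01752 + 0.36354 + 0.00022 = 0.39965.
To 3 decimal places, D = 0.400.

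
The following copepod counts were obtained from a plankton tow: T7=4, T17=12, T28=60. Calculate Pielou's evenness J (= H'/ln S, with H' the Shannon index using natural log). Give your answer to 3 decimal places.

Total N = 4+12+60 = 76, so the proportions are 0.05263, 0.15789, 0.78947 (working shown to 5 dp, full precision carried).
H' = −Σ pᵢ ln pᵢ = −((-0.15497) + (-0.29145) + (-0.18662)) = 0.63304.
With S = 3 species, ln S = 1.09861, so J = 0.63304/1.09861 = 0.57622, i.e. 0.576 to 3 decimal places.

0.576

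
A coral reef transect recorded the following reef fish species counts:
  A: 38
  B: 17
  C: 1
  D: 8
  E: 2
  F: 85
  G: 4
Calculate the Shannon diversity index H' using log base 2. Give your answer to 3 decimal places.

Total N = 38+17+1+8+2+85+4 = 155, so the proportions are 0.24516, 0.10968, 0.00645, 0.05161, 0.0129, 0.54839, 0.02581 (working shown to 5 dp, full precision carried).
Each pᵢ log₂ pᵢ term: 0.24516×(-2.02820)=-0.49724, 0.10968×(-3.18866)=-0.34972, 0.00645×(-7.27612)=-0.04694, 0.05161×(-4.27612)=-0.22070, 0.0129×(-6.27612)=-0.08098, 0.54839×(-0.86673)=-0.47531, 0.02581×(-5.27612)=-0.13616.
Sum = -1.80705, so H' = 1.807.

1.807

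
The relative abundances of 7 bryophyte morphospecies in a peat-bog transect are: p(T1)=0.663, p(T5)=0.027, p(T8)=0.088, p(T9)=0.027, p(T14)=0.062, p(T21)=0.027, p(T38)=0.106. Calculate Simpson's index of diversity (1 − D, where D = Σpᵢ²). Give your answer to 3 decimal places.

D = 0.663² + 0.027² + 0.088² + 0.027² + 0.062² + 0.027² + 0.106² = 0.43957 + 0.00073 + 0.00774 + 0.00073 + 0.00384 + 0.00073 + 0.01124 = 0.46458 (working shown to 5 dp, full precision carried).
So 1 − D = 0.53542, i.e. 0.535 to 3 decimal places.

0.535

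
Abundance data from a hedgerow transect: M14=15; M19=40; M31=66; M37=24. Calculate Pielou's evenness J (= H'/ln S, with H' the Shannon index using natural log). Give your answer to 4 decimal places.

Total N = 15+40+66+24 = 145, so the proportions are 0.103448, 0.275862, 0.455172, 0.165517 (working shown to 6 dp, full precision carried).
H' = −Σ pᵢ ln pᵢ = −((-0.234691) + (-0.355270) + (-0.358257) + (-0.297713)) = 1.245931.
With S = 4 species, ln S = 1.386294, so J = 1.245931/1.386294 = 0.898749, i.e. 0.8987 to 4 decimal places.

0.8987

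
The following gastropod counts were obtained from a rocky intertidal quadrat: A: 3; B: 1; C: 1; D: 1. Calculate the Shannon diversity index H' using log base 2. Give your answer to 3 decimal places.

Total N = 3+1+1+1 = 6, so the proportions are 0.5, 0.16667, 0.16667, 0.16667 (working shown to 5 dp, full precision carried).
Each pᵢ log₂ pᵢ term: 0.5×(-1.00000)=-0.50000, 0.16667×(-2.58496)=-0.43083, 0.16667×(-2.58496)=-0.43083, 0.16667×(-2.58496)=-0.43083.
Sum = -1.79248, so H' = 1.792.

1.792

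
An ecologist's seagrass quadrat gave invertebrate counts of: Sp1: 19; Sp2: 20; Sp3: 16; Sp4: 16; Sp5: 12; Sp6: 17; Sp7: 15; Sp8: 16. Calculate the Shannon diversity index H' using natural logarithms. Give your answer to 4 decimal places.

2.0695

Total N = 19+20+16+16+12+17+15+16 = 131, so the proportions are 0.145038, 0.152672, 0.122137, 0.122137, 0.091603, 0.129771, 0.114504, 0.122137 (working shown to 6 dp, full precision carried).
Each pᵢ ln pᵢ term: 0.145038×(-1.930758)=-0.280034, 0.152672×(-1.879465)=-0.286941, 0.122137×(-2.102609)=-0.256807, 0.122137×(-2.102609)=-0.256807, 0.091603×(-2.390291)=-0.218958, 0.129771×(-2.041984)=-0.264990, 0.114504×(-2.167147)=-0.248147, 0.122137×(-2.102609)=-0.256807.
Sum = -2.069491, so H' = 2.0695.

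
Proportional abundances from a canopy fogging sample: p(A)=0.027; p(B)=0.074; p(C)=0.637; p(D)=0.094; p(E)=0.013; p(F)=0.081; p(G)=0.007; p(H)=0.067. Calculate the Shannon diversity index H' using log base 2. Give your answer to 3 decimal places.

1.840

Each pᵢ log₂ pᵢ term (working shown to 5 dp, full precision carried): 0.027×(-5.21090)=-0.14069, 0.074×(-3.75633)=-0.27797, 0.637×(-0.65063)=-0.41445, 0.094×(-3.41120)=-0.32065, 0.013×(-6.26534)=-0.08145, 0.081×(-3.62593)=-0.29370, 0.007×(-7.15843)=-0.05011, 0.067×(-3.89970)=-0.26128.
Sum = -1.84031, so H' = 1.840.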